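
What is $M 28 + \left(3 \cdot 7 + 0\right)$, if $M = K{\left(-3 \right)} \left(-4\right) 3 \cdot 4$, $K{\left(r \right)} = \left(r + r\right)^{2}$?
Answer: $-48363$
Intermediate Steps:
$K{\left(r \right)} = 4 r^{2}$ ($K{\left(r \right)} = \left(2 r\right)^{2} = 4 r^{2}$)
$M = -1728$ ($M = 4 \left(-3\right)^{2} \left(-4\right) 3 \cdot 4 = 4 \cdot 9 \left(-4\right) 12 = 36 \left(-4\right) 12 = \left(-144\right) 12 = -1728$)
$M 28 + \left(3 \cdot 7 + 0\right) = \left(-1728\right) 28 + \left(3 \cdot 7 + 0\right) = -48384 + \left(21 + 0\right) = -48384 + 21 = -48363$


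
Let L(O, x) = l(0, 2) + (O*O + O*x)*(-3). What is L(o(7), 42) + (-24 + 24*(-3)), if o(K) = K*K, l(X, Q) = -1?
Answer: -13474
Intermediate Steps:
o(K) = K²
L(O, x) = -1 - 3*O² - 3*O*x (L(O, x) = -1 + (O*O + O*x)*(-3) = -1 + (O² + O*x)*(-3) = -1 + (-3*O² - 3*O*x) = -1 - 3*O² - 3*O*x)
L(o(7), 42) + (-24 + 24*(-3)) = (-1 - 3*(7²)² - 3*7²*42) + (-24 + 24*(-3)) = (-1 - 3*49² - 3*49*42) + (-24 - 72) = (-1 - 3*2401 - 6174) - 96 = (-1 - 7203 - 6174) - 96 = -13378 - 96 = -13474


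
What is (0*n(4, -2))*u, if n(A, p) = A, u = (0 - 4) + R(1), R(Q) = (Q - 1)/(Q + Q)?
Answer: 0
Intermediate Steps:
R(Q) = (-1 + Q)/(2*Q) (R(Q) = (-1 + Q)/((2*Q)) = (-1 + Q)*(1/(2*Q)) = (-1 + Q)/(2*Q))
u = -4 (u = (0 - 4) + (½)*(-1 + 1)/1 = -4 + (½)*1*0 = -4 + 0 = -4)
(0*n(4, -2))*u = (0*4)*(-4) = 0*(-4) = 0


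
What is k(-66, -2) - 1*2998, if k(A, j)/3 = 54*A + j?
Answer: -13696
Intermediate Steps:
k(A, j) = 3*j + 162*A (k(A, j) = 3*(54*A + j) = 3*(j + 54*A) = 3*j + 162*A)
k(-66, -2) - 1*2998 = (3*(-2) + 162*(-66)) - 1*2998 = (-6 - 10692) - 2998 = -10698 - 2998 = -13696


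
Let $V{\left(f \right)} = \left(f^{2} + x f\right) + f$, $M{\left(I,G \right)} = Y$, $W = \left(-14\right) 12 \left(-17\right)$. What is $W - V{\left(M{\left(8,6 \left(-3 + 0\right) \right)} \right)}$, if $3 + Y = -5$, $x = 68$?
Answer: $3344$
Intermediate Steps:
$Y = -8$ ($Y = -3 - 5 = -8$)
$W = 2856$ ($W = \left(-168\right) \left(-17\right) = 2856$)
$M{\left(I,G \right)} = -8$
$V{\left(f \right)} = f^{2} + 69 f$ ($V{\left(f \right)} = \left(f^{2} + 68 f\right) + f = f^{2} + 69 f$)
$W - V{\left(M{\left(8,6 \left(-3 + 0\right) \right)} \right)} = 2856 - - 8 \left(69 - 8\right) = 2856 - \left(-8\right) 61 = 2856 - -488 = 2856 + 488 = 3344$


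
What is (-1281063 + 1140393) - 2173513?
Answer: -2314183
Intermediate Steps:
(-1281063 + 1140393) - 2173513 = -140670 - 2173513 = -2314183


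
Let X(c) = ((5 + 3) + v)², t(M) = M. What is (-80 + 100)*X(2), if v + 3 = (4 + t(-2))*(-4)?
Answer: 180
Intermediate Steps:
v = -11 (v = -3 + (4 - 2)*(-4) = -3 + 2*(-4) = -3 - 8 = -11)
X(c) = 9 (X(c) = ((5 + 3) - 11)² = (8 - 11)² = (-3)² = 9)
(-80 + 100)*X(2) = (-80 + 100)*9 = 20*9 = 180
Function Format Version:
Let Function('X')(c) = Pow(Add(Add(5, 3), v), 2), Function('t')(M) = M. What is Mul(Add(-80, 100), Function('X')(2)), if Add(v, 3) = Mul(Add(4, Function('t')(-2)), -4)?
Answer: 180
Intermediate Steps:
v = -11 (v = Add(-3, Mul(Add(4, -2), -4)) = Add(-3, Mul(2, -4)) = Add(-3, -8) = -11)
Function('X')(c) = 9 (Function('X')(c) = Pow(Add(Add(5, 3), -11), 2) = Pow(Add(8, -11), 2) = Pow(-3, 2) = 9)
Mul(Add(-80, 100), Function('X')(2)) = Mul(Add(-80, 100), 9) = Mul(20, 9) = 180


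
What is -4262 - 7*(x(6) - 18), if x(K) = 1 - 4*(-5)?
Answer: -4283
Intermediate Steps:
x(K) = 21 (x(K) = 1 + 20 = 21)
-4262 - 7*(x(6) - 18) = -4262 - 7*(21 - 18) = -4262 - 7*3 = -4262 - 21 = -4283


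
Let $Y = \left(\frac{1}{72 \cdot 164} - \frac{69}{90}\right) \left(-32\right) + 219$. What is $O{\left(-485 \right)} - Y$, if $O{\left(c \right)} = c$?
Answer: $- \frac{1344139}{1845} \approx -728.53$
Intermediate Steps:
$Y = \frac{449314}{1845}$ ($Y = \left(\frac{1}{72} \cdot \frac{1}{164} - \frac{23}{30}\right) \left(-32\right) + 219 = \left(\frac{1}{11808} - \frac{23}{30}\right) \left(-32\right) + 219 = \left(- \frac{45259}{59040}\right) \left(-32\right) + 219 = \frac{45259}{1845} + 219 = \frac{449314}{1845} \approx 243.53$)
$O{\left(-485 \right)} - Y = -485 - \frac{449314}{1845} = - \frac{1344139}{1845}$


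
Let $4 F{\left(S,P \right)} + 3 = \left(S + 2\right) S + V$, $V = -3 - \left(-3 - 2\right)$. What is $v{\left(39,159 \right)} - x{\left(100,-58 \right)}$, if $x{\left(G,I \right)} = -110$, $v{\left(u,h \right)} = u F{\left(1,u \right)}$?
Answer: $\frac{259}{2} \approx 129.5$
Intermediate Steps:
$V = 2$ ($V = -3 - \left(-3 - 2\right) = -3 - -5 = -3 + 5 = 2$)
$F{\left(S,P \right)} = - \frac{1}{4} + \frac{S \left(2 + S\right)}{4}$ ($F{\left(S,P \right)} = - \frac{3}{4} + \frac{\left(S + 2\right) S + 2}{4} = - \frac{3}{4} + \frac{\left(2 + S\right) S + 2}{4} = - \frac{3}{4} + \frac{S \left(2 + S\right) + 2}{4} = - \frac{3}{4} + \frac{2 + S \left(2 + S\right)}{4} = - \frac{3}{4} + \left(\frac{1}{2} + \frac{S \left(2 + S\right)}{4}\right) = - \frac{1}{4} + \frac{S \left(2 + S\right)}{4}$)
$v{\left(u,h \right)} = \frac{u}{2}$ ($v{\left(u,h \right)} = u \left(- \frac{1}{4} + \frac{1}{2} \cdot 1 + \frac{1^{2}}{4}\right) = u \left(- \frac{1}{4} + \frac{1}{2} + \frac{1}{4} \cdot 1\right) = u \left(- \frac{1}{4} + \frac{1}{2} + \frac{1}{4}\right) = u \frac{1}{2} = \frac{u}{2}$)
$v{\left(39,159 \right)} - x{\left(100,-58 \right)} = \frac{1}{2} \cdot 39 - -110 = \frac{39}{2} + 110 = \frac{259}{2}$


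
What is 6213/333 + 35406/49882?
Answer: 7659692/395493 ≈ 19.367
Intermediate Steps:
6213/333 + 35406/49882 = 6213*(1/333) + 35406*(1/49882) = 2071/111 + 2529/3563 = 7659692/395493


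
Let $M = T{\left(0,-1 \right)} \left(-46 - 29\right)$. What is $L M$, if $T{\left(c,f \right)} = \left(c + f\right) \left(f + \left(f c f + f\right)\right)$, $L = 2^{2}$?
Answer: $-600$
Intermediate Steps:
$L = 4$
$T{\left(c,f \right)} = \left(c + f\right) \left(2 f + c f^{2}\right)$ ($T{\left(c,f \right)} = \left(c + f\right) \left(f + \left(c f f + f\right)\right) = \left(c + f\right) \left(f + \left(c f^{2} + f\right)\right) = \left(c + f\right) \left(f + \left(f + c f^{2}\right)\right) = \left(c + f\right) \left(2 f + c f^{2}\right)$)
$M = -150$ ($M = - (2 \cdot 0 + 2 \left(-1\right) + 0 \left(-1\right)^{2} - 0^{2}) \left(-46 - 29\right) = - (0 - 2 + 0 \cdot 1 - 0) \left(-75\right) = - (0 - 2 + 0 + 0) \left(-75\right) = \left(-1\right) \left(-2\right) \left(-75\right) = 2 \left(-75\right) = -150$)
$L M = 4 \left(-150\right) = -600$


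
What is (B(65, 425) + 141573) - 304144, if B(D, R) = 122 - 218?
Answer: -162667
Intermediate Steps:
B(D, R) = -96
(B(65, 425) + 141573) - 304144 = (-96 + 141573) - 304144 = 141477 - 304144 = -162667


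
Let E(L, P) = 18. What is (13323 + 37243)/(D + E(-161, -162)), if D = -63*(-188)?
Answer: 25283/5931 ≈ 4.2629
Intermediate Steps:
D = 11844
(13323 + 37243)/(D + E(-161, -162)) = (13323 + 37243)/(11844 + 18) = 50566/11862 = 50566*(1/11862) = 25283/5931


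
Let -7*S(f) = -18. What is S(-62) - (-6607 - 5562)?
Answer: 85201/7 ≈ 12172.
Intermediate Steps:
S(f) = 18/7 (S(f) = -⅐*(-18) = 18/7)
S(-62) - (-6607 - 5562) = 18/7 - (-6607 - 5562) = 18/7 - 1*(-12169) = 18/7 + 12169 = 85201/7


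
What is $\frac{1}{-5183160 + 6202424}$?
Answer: $\frac{1}{1019264} \approx 9.811 \cdot 10^{-7}$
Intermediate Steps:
$\frac{1}{-5183160 + 6202424} = \frac{1}{1019264}$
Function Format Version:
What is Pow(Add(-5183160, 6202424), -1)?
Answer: Rational(1, 1019264) ≈ 9.8110e-7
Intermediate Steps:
Pow(Add(-5183160, 6202424), -1) = Pow(1019264, -1) = Rational(1, 1019264)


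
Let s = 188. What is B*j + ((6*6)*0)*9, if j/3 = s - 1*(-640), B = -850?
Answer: -2111400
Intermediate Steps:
j = 2484 (j = 3*(188 - 1*(-640)) = 3*(188 + 640) = 3*828 = 2484)
B*j + ((6*6)*0)*9 = -850*2484 + ((6*6)*0)*9 = -2111400 + (36*0)*9 = -2111400 + 0*9 = -2111400 + 0 = -2111400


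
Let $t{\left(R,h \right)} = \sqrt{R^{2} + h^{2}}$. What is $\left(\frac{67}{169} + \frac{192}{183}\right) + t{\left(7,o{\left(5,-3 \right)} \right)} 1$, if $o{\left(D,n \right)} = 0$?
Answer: $\frac{87066}{10309} \approx 8.4456$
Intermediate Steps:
$\left(\frac{67}{169} + \frac{192}{183}\right) + t{\left(7,o{\left(5,-3 \right)} \right)} 1 = \left(\frac{67}{169} + \frac{192}{183}\right) + \sqrt{7^{2} + 0^{2}} \cdot 1 = \left(67 \cdot \frac{1}{169} + 192 \cdot \frac{1}{183}\right) + \sqrt{49 + 0} \cdot 1 = \left(\frac{67}{169} + \frac{64}{61}\right) + \sqrt{49} \cdot 1 = \frac{14903}{10309} + 7 \cdot 1 = \frac{14903}{10309} + 7 = \frac{87066}{10309}$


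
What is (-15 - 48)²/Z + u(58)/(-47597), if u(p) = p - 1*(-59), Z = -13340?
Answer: -190473273/634943980 ≈ -0.29998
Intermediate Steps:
u(p) = 59 + p (u(p) = p + 59 = 59 + p)
(-15 - 48)²/Z + u(58)/(-47597) = (-15 - 48)²/(-13340) + (59 + 58)/(-47597) = (-63)²*(-1/13340) + 117*(-1/47597) = 3969*(-1/13340) - 117/47597 = -3969/13340 - 117/47597 = -190473273/634943980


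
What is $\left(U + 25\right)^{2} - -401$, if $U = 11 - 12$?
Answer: $977$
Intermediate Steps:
$U = -1$
$\left(U + 25\right)^{2} - -401 = \left(-1 + 25\right)^{2} - -401 = 24^{2} + 401 = 576 + 401 = 977$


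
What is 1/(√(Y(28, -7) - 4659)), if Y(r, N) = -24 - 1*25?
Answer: -I*√1177/2354 ≈ -0.014574*I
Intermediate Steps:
Y(r, N) = -49 (Y(r, N) = -24 - 25 = -49)
1/(√(Y(28, -7) - 4659)) = 1/(√(-49 - 4659)) = 1/(√(-4708)) = 1/(2*I*√1177) = -I*√1177/2354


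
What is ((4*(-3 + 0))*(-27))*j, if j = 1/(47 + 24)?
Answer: 324/71 ≈ 4.5634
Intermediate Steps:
j = 1/71 ≈ 0.014085
((4*(-3 + 0))*(-27))*j = ((4*(-3 + 0))*(-27))*(1/71) = ((4*(-3))*(-27))*(1/71) = -12*(-27)*(1/71) = 324*(1/71) = 324/71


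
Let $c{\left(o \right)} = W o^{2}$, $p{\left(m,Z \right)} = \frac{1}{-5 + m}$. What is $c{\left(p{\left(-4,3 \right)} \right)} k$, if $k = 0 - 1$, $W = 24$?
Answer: $- \frac{8}{27} \approx -0.2963$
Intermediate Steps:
$c{\left(o \right)} = 24 o^{2}$
$k = -1$ ($k = 0 - 1 = -1$)
$c{\left(p{\left(-4,3 \right)} \right)} k = 24 \left(\frac{1}{-5 - 4}\right)^{2} \left(-1\right) = 24 \left(\frac{1}{-9}\right)^{2} \left(-1\right) = 24 \left(- \frac{1}{9}\right)^{2} \left(-1\right) = 24 \cdot \frac{1}{81} \left(-1\right) = \frac{8}{27} \left(-1\right) = - \frac{8}{27}$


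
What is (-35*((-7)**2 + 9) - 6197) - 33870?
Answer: -42097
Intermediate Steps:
(-35*((-7)**2 + 9) - 6197) - 33870 = (-35*(49 + 9) - 6197) - 33870 = (-35*58 - 6197) - 33870 = (-2030 - 6197) - 33870 = -8227 - 33870 = -42097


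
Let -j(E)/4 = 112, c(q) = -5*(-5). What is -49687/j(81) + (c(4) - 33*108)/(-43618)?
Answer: 1084416519/9770432 ≈ 110.99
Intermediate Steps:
c(q) = 25
j(E) = -448 (j(E) = -4*112 = -448)
-49687/j(81) + (c(4) - 33*108)/(-43618) = -49687/(-448) + (25 - 33*108)/(-43618) = -49687*(-1/448) + (25 - 3564)*(-1/43618) = 49687/448 - 3539*(-1/43618) = 49687/448 + 3539/43618 = 1084416519/9770432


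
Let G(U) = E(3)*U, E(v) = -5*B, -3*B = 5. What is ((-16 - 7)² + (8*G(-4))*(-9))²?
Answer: 8579041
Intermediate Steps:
B = -5/3 (B = -⅓*5 = -5/3 ≈ -1.6667)
E(v) = 25/3 (E(v) = -5*(-5/3) = 25/3)
G(U) = 25*U/3
((-16 - 7)² + (8*G(-4))*(-9))² = ((-16 - 7)² + (8*((25/3)*(-4)))*(-9))² = ((-23)² + (8*(-100/3))*(-9))² = (529 - 800/3*(-9))² = (529 + 2400)² = 2929² = 8579041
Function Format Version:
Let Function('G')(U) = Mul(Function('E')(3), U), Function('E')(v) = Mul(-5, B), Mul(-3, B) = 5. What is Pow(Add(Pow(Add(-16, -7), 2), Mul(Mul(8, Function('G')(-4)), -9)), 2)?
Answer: 8579041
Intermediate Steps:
B = Rational(-5, 3) (B = Mul(Rational(-1, 3), 5) = Rational(-5, 3) ≈ -1.6667)
Function('E')(v) = Rational(25, 3) (Function('E')(v) = Mul(-5, Rational(-5, 3)) = Rational(25, 3))
Function('G')(U) = Mul(Rational(25, 3), U)
Pow(Add(Pow(Add(-16, -7), 2), Mul(Mul(8, Function('G')(-4)), -9)), 2) = Pow(Add(Pow(Add(-16, -7), 2), Mul(Mul(8, Mul(Rational(25, 3), -4)), -9)), 2) = Pow(Add(Pow(-23, 2), Mul(Mul(8, Rational(-100, 3)), -9)), 2) = Pow(Add(529, Mul(Rational(-800, 3), -9)), 2) = Pow(Add(529, 2400), 2) = Pow(2929, 2) = 8579041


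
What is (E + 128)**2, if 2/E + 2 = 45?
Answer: 30316036/1849 ≈ 16396.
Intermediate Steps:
E = 2/43 (E = 2/(-2 + 45) = 2/43 ≈ 0.046512)
(E + 128)**2 = (2/43 + 128)**2 = (5506/43)**2 = 30316036/1849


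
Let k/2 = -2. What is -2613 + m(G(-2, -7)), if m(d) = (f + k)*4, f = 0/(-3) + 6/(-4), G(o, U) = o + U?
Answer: -2635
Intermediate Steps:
k = -4 (k = 2*(-2) = -4)
G(o, U) = U + o
f = -3/2 (f = 0*(-⅓) + 6*(-¼) = 0 - 3/2 = -3/2 ≈ -1.5000)
m(d) = -22 (m(d) = (-3/2 - 4)*4 = -11/2*4 = -22)
-2613 + m(G(-2, -7)) = -2613 - 22 = -2635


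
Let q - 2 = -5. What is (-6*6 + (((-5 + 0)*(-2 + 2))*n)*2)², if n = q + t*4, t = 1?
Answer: 1296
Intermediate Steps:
q = -3 (q = 2 - 5 = -3)
n = 1 (n = -3 + 1*4 = -3 + 4 = 1)
(-6*6 + (((-5 + 0)*(-2 + 2))*n)*2)² = (-6*6 + (((-5 + 0)*(-2 + 2))*1)*2)² = (-36 + (-5*0*1)*2)² = (-36 + (0*1)*2)² = (-36 + 0*2)² = (-36 + 0)² = (-36)² = 1296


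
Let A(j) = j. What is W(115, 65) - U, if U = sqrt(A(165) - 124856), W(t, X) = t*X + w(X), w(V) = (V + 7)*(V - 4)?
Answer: 11867 - I*sqrt(124691) ≈ 11867.0 - 353.12*I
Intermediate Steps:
w(V) = (-4 + V)*(7 + V) (w(V) = (7 + V)*(-4 + V) = (-4 + V)*(7 + V))
W(t, X) = -28 + X**2 + 3*X + X*t (W(t, X) = t*X + (-28 + X**2 + 3*X) = X*t + (-28 + X**2 + 3*X) = -28 + X**2 + 3*X + X*t)
U = I*sqrt(124691) (U = sqrt(165 - 124856) = sqrt(-124691) = I*sqrt(124691) ≈ 353.12*I)
W(115, 65) - U = (-28 + 65**2 + 3*65 + 65*115) - I*sqrt(124691) = (-28 + 4225 + 195 + 7475) - I*sqrt(124691) = 11867 - I*sqrt(124691)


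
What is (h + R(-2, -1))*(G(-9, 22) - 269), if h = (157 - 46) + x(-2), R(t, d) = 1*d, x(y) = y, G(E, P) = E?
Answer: -30024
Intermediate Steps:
R(t, d) = d
h = 109 (h = (157 - 46) - 2 = 111 - 2 = 109)
(h + R(-2, -1))*(G(-9, 22) - 269) = (109 - 1)*(-9 - 269) = 108*(-278) = -30024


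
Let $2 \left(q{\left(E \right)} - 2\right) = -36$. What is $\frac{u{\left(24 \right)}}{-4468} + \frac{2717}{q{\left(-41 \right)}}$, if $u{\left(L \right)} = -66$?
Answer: $- \frac{3034625}{17872} \approx -169.8$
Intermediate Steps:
$q{\left(E \right)} = -16$ ($q{\left(E \right)} = 2 + \frac{1}{2} \left(-36\right) = 2 - 18 = -16$)
$\frac{u{\left(24 \right)}}{-4468} + \frac{2717}{q{\left(-41 \right)}} = - \frac{66}{-4468} + \frac{2717}{-16} = \left(-66\right) \left(- \frac{1}{4468}\right) + 2717 \left(- \frac{1}{16}\right) = \frac{33}{2234} - \frac{2717}{16} = - \frac{3034625}{17872}$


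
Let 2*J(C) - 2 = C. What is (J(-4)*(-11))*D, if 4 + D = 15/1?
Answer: 121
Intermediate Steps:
D = 11 (D = -4 + 15/1 = -4 + 15*1 = -4 + 15 = 11)
J(C) = 1 + C/2
(J(-4)*(-11))*D = ((1 + (½)*(-4))*(-11))*11 = ((1 - 2)*(-11))*11 = -1*(-11)*11 = 11*11 = 121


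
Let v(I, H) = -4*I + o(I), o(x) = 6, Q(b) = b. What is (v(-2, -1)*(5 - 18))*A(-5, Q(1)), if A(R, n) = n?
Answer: -182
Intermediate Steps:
v(I, H) = 6 - 4*I (v(I, H) = -4*I + 6 = 6 - 4*I)
(v(-2, -1)*(5 - 18))*A(-5, Q(1)) = ((6 - 4*(-2))*(5 - 18))*1 = ((6 + 8)*(-13))*1 = (14*(-13))*1 = -182*1 = -182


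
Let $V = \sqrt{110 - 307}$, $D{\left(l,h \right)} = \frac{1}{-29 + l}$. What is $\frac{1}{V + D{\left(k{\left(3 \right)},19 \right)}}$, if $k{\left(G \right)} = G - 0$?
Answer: $- \frac{26}{133173} - \frac{676 i \sqrt{197}}{133173} \approx -0.00019523 - 0.071247 i$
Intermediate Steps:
$k{\left(G \right)} = G$ ($k{\left(G \right)} = G + 0 = G$)
$V = i \sqrt{197}$ ($V = \sqrt{-197} = i \sqrt{197} \approx 14.036 i$)
$\frac{1}{V + D{\left(k{\left(3 \right)},19 \right)}} = \frac{1}{i \sqrt{197} + \frac{1}{-29 + 3}} = \frac{1}{i \sqrt{197} + \frac{1}{-26}} = \frac{1}{i \sqrt{197} - \frac{1}{26}} = \frac{1}{- \frac{1}{26} + i \sqrt{197}}$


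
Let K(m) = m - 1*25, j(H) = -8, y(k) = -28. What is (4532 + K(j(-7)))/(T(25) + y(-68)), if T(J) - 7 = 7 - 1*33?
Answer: -4499/47 ≈ -95.723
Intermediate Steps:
T(J) = -19 (T(J) = 7 + (7 - 1*33) = 7 + (7 - 33) = 7 - 26 = -19)
K(m) = -25 + m (K(m) = m - 25 = -25 + m)
(4532 + K(j(-7)))/(T(25) + y(-68)) = (4532 + (-25 - 8))/(-19 - 28) = (4532 - 33)/(-47) = 4499*(-1/47) = -4499/47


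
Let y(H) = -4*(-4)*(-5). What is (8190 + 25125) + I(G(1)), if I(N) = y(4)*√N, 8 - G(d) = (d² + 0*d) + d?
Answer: 33315 - 80*√6 ≈ 33119.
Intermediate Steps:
G(d) = 8 - d - d² (G(d) = 8 - ((d² + 0*d) + d) = 8 - ((d² + 0) + d) = 8 - (d² + d) = 8 - (d + d²) = 8 + (-d - d²) = 8 - d - d²)
y(H) = -80 (y(H) = 16*(-5) = -80)
I(N) = -80*√N
(8190 + 25125) + I(G(1)) = (8190 + 25125) - 80*√(8 - 1*1 - 1*1²) = 33315 - 80*√(8 - 1 - 1*1) = 33315 - 80*√(8 - 1 - 1) = 33315 - 80*√6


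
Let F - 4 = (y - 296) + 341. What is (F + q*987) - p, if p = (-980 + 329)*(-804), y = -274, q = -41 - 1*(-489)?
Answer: -81453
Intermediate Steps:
q = 448 (q = -41 + 489 = 448)
F = -225 (F = 4 + ((-274 - 296) + 341) = 4 + (-570 + 341) = 4 - 229 = -225)
p = 523404 (p = -651*(-804) = 523404)
(F + q*987) - p = (-225 + 448*987) - 1*523404 = (-225 + 442176) - 523404 = 441951 - 523404 = -81453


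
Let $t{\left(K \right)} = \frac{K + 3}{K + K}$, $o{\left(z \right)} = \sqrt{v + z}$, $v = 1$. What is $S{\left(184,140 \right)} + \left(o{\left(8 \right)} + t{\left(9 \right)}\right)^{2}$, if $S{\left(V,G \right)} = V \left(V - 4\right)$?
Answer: $\frac{298201}{9} \approx 33133.0$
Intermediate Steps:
$o{\left(z \right)} = \sqrt{1 + z}$
$t{\left(K \right)} = \frac{3 + K}{2 K}$
$S{\left(V,G \right)} = V \left(-4 + V\right)$
$S{\left(184,140 \right)} + \left(o{\left(8 \right)} + t{\left(9 \right)}\right)^{2} = 184 \left(-4 + 184\right) + \left(\sqrt{1 + 8} + \frac{3 + 9}{2 \cdot 9}\right)^{2} = 184 \cdot 180 + \left(\sqrt{9} + \frac{1}{2} \cdot \frac{1}{9} \cdot 12\right)^{2} = 33120 + \left(3 + \frac{2}{3}\right)^{2} = 33120 + \left(\frac{11}{3}\right)^{2} = 33120 + \frac{121}{9} = \frac{298201}{9}$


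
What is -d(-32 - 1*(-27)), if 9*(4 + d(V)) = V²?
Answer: 11/9 ≈ 1.2222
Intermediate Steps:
d(V) = -4 + V²/9
-d(-32 - 1*(-27)) = -(-4 + (-32 - 1*(-27))²/9) = -(-4 + (-32 + 27)²/9) = -(-4 + (⅑)*(-5)²) = -(-4 + (⅑)*25) = -(-4 + 25/9) = -1*(-11/9) = 11/9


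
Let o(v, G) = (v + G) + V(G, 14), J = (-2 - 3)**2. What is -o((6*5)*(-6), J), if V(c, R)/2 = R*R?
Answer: -237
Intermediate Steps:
J = 25 (J = (-5)**2 = 25)
V(c, R) = 2*R**2 (V(c, R) = 2*(R*R) = 2*R**2)
o(v, G) = 392 + G + v (o(v, G) = (v + G) + 2*14**2 = (G + v) + 2*196 = (G + v) + 392 = 392 + G + v)
-o((6*5)*(-6), J) = -(392 + 25 + (6*5)*(-6)) = -(392 + 25 + 30*(-6)) = -(392 + 25 - 180) = -1*237 = -237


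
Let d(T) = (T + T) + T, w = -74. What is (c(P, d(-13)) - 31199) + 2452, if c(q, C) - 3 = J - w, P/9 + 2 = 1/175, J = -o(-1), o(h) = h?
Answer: -28669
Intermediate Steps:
J = 1 (J = -1*(-1) = 1)
P = -3141/175 (P = -18 + 9/175 = -3141/175 ≈ -17.949)
d(T) = 3*T (d(T) = 2*T + T = 3*T)
c(q, C) = 78 (c(q, C) = 3 + (1 - 1*(-74)) = 3 + (1 + 74) = 3 + 75 = 78)
(c(P, d(-13)) - 31199) + 2452 = (78 - 31199) + 2452 = -31121 + 2452 = -28669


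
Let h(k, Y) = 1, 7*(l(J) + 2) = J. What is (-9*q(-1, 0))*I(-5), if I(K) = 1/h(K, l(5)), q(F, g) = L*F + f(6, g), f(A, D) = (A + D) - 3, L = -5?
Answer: -72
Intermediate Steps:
l(J) = -2 + J/7
f(A, D) = -3 + A + D
q(F, g) = 3 + g - 5*F (q(F, g) = -5*F + (-3 + 6 + g) = -5*F + (3 + g) = 3 + g - 5*F)
I(K) = 1 (I(K) = 1/1 = 1)
(-9*q(-1, 0))*I(-5) = -9*(3 + 0 - 5*(-1))*1 = -9*(3 + 0 + 5)*1 = -9*8*1 = -72*1 = -72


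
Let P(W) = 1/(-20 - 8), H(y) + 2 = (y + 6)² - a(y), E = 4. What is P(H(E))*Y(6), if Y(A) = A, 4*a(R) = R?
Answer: -3/14 ≈ -0.21429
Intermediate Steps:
a(R) = R/4
H(y) = -2 + (6 + y)² - y/4 (H(y) = -2 + ((y + 6)² - y/4) = -2 + ((6 + y)² - y/4) = -2 + (6 + y)² - y/4)
P(W) = -1/28 (P(W) = 1/(-28) = -1/28)
P(H(E))*Y(6) = -1/28*6 = -3/14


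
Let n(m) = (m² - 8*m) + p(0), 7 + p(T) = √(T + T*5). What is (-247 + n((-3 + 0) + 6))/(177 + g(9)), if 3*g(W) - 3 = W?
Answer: -269/181 ≈ -1.4862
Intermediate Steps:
p(T) = -7 + √6*√T (p(T) = -7 + √(T + T*5) = -7 + √(T + 5*T) = -7 + √(6*T) = -7 + √6*√T)
g(W) = 1 + W/3
n(m) = -7 + m² - 8*m (n(m) = (m² - 8*m) + (-7 + √6*√0) = (m² - 8*m) + (-7 + √6*0) = (m² - 8*m) + (-7 + 0) = (m² - 8*m) - 7 = -7 + m² - 8*m)
(-247 + n((-3 + 0) + 6))/(177 + g(9)) = (-247 + (-7 + ((-3 + 0) + 6)² - 8*((-3 + 0) + 6)))/(177 + (1 + (⅓)*9)) = (-247 + (-7 + (-3 + 6)² - 8*(-3 + 6)))/(177 + (1 + 3)) = (-247 + (-7 + 3² - 8*3))/(177 + 4) = (-247 + (-7 + 9 - 24))/181 = (-247 - 22)*(1/181) = -269*1/181 = -269/181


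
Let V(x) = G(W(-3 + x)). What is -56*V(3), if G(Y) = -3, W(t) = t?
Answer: 168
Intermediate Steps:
V(x) = -3
-56*V(3) = -56*(-3) = 168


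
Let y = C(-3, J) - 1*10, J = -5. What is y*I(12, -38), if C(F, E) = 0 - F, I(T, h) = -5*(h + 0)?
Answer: -1330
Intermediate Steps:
I(T, h) = -5*h
C(F, E) = -F
y = -7 (y = -1*(-3) - 1*10 = 3 - 10 = -7)
y*I(12, -38) = -(-35)*(-38) = -7*190 = -1330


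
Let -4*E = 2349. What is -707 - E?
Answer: -479/4 ≈ -119.75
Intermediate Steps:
E = -2349/4 (E = -¼*2349 = -2349/4 ≈ -587.25)
-707 - E = -707 - 1*(-2349/4) = -707 + 2349/4 = -479/4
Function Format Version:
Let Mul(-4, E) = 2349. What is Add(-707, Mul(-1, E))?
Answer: Rational(-479, 4) ≈ -119.75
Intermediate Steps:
E = Rational(-2349, 4) (E = Mul(Rational(-1, 4), 2349) = Rational(-2349, 4) ≈ -587.25)
Add(-707, Mul(-1, E)) = Add(-707, Mul(-1, Rational(-2349, 4))) = Add(-707, Rational(2349, 4)) = Rational(-479, 4)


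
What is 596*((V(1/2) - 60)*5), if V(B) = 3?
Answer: -169860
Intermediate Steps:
596*((V(1/2) - 60)*5) = 596*((3 - 60)*5) = 596*(-57*5) = 596*(-285) = -169860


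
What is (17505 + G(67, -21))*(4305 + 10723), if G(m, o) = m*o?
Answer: 241920744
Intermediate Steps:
(17505 + G(67, -21))*(4305 + 10723) = (17505 + 67*(-21))*(4305 + 10723) = (17505 - 1407)*15028 = 16098*15028 = 241920744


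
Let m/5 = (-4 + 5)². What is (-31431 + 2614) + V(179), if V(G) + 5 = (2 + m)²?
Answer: -28773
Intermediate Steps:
m = 5 (m = 5*(-4 + 5)² = 5*1² = 5*1 = 5)
V(G) = 44 (V(G) = -5 + (2 + 5)² = -5 + 7² = -5 + 49 = 44)
(-31431 + 2614) + V(179) = (-31431 + 2614) + 44 = -28817 + 44 = -28773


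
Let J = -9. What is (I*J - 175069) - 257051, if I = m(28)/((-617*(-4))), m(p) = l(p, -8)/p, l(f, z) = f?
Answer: -1066472169/2468 ≈ -4.3212e+5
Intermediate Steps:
m(p) = 1 (m(p) = p/p = 1)
I = 1/2468 (I = 1/(-617*(-4)) = 1/2468 ≈ 0.00040519)
(I*J - 175069) - 257051 = ((1/2468)*(-9) - 175069) - 257051 = (-9/2468 - 175069) - 257051 = -432070301/2468 - 257051 = -1066472169/2468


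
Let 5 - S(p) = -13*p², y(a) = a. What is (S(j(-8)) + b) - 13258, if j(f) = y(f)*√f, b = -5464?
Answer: -25373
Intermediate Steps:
j(f) = f^(3/2) (j(f) = f*√f = f^(3/2))
S(p) = 5 + 13*p² (S(p) = 5 - (-13)*p² = 5 + 13*p²)
(S(j(-8)) + b) - 13258 = ((5 + 13*((-8)^(3/2))²) - 5464) - 13258 = ((5 + 13*(-16*I*√2)²) - 5464) - 13258 = ((5 + 13*(-512)) - 5464) - 13258 = ((5 - 6656) - 5464) - 13258 = (-6651 - 5464) - 13258 = -12115 - 13258 = -25373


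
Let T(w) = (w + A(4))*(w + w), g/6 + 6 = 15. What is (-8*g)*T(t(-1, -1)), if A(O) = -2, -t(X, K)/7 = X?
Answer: -30240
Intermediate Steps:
g = 54 (g = -36 + 6*15 = -36 + 90 = 54)
t(X, K) = -7*X
T(w) = 2*w*(-2 + w) (T(w) = (w - 2)*(w + w) = (-2 + w)*(2*w) = 2*w*(-2 + w))
(-8*g)*T(t(-1, -1)) = (-8*54)*(2*(-7*(-1))*(-2 - 7*(-1))) = -864*7*(-2 + 7) = -864*7*5 = -432*70 = -30240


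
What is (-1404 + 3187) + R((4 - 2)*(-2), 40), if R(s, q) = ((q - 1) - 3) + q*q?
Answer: 3419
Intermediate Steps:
R(s, q) = -4 + q + q² (R(s, q) = ((-1 + q) - 3) + q² = (-4 + q) + q² = -4 + q + q²)
(-1404 + 3187) + R((4 - 2)*(-2), 40) = (-1404 + 3187) + (-4 + 40 + 40²) = 1783 + (-4 + 40 + 1600) = 1783 + 1636 = 3419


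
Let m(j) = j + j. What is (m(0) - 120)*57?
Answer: -6840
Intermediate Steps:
m(j) = 2*j
(m(0) - 120)*57 = (2*0 - 120)*57 = (0 - 120)*57 = -120*57 = -6840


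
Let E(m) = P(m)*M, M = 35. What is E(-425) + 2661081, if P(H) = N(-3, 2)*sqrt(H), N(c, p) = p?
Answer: 2661081 + 350*I*sqrt(17) ≈ 2.6611e+6 + 1443.1*I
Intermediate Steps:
P(H) = 2*sqrt(H)
E(m) = 70*sqrt(m) (E(m) = (2*sqrt(m))*35 = 70*sqrt(m))
E(-425) + 2661081 = 70*sqrt(-425) + 2661081 = 70*(5*I*sqrt(17)) + 2661081 = 350*I*sqrt(17) + 2661081 = 2661081 + 350*I*sqrt(17)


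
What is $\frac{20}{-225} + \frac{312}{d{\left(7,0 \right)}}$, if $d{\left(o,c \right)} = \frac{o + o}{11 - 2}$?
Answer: $\frac{63152}{315} \approx 200.48$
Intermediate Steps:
$d{\left(o,c \right)} = \frac{2 o}{9}$
$\frac{20}{-225} + \frac{312}{d{\left(7,0 \right)}} = \frac{20}{-225} + \frac{312}{\frac{2}{9} \cdot 7} = 20 \left(- \frac{1}{225}\right) + \frac{312}{\frac{14}{9}} = - \frac{4}{45} + 312 \cdot \frac{9}{14} = - \frac{4}{45} + \frac{1404}{7} = \frac{63152}{315}$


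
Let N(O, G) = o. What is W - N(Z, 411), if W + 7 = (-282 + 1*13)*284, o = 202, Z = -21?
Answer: -76605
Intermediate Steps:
N(O, G) = 202
W = -76403 (W = -7 + (-282 + 1*13)*284 = -7 + (-282 + 13)*284 = -7 - 269*284 = -7 - 76396 = -76403)
W - N(Z, 411) = -76403 - 1*202 = -76403 - 202 = -76605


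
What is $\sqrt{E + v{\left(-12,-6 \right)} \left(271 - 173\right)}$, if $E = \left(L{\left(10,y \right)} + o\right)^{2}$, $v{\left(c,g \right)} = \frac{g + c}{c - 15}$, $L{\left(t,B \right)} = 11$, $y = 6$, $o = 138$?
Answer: $\frac{\sqrt{200397}}{3} \approx 149.22$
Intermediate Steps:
$v{\left(c,g \right)} = \frac{c + g}{-15 + c}$
$E = 22201$ ($E = \left(11 + 138\right)^{2} = 149^{2} = 22201$)
$\sqrt{E + v{\left(-12,-6 \right)} \left(271 - 173\right)} = \sqrt{22201 + \frac{-12 - 6}{-15 - 12} \left(271 - 173\right)} = \sqrt{22201 + \frac{1}{-27} \left(-18\right) 98} = \sqrt{22201 + \left(- \frac{1}{27}\right) \left(-18\right) 98} = \sqrt{22201 + \frac{2}{3} \cdot 98} = \sqrt{22201 + \frac{196}{3}} = \sqrt{\frac{66799}{3}} = \frac{\sqrt{200397}}{3}$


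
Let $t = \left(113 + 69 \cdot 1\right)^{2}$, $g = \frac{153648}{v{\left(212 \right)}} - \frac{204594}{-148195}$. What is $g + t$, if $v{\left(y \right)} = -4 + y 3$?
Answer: $\frac{390658479316}{11707405} \approx 33369.0$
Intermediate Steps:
$v{\left(y \right)} = -4 + 3 y$
$g = \frac{2862396096}{11707405}$ ($g = \frac{153648}{-4 + 3 \cdot 212} - \frac{204594}{-148195} = \frac{153648}{-4 + 636} - - \frac{204594}{148195} = \frac{153648}{632} + \frac{204594}{148195} = 153648 \cdot \frac{1}{632} + \frac{204594}{148195} = \frac{19206}{79} + \frac{204594}{148195} = \frac{2862396096}{11707405} \approx 244.49$)
$t = 33124$ ($t = \left(113 + 69\right)^{2} = 182^{2} = 33124$)
$g + t = \frac{2862396096}{11707405} + 33124 = \frac{390658479316}{11707405}$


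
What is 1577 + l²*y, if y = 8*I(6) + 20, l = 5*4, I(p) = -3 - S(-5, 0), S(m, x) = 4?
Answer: -12823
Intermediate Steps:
I(p) = -7 (I(p) = -3 - 1*4 = -3 - 4 = -7)
l = 20
y = -36 (y = 8*(-7) + 20 = -56 + 20 = -36)
1577 + l²*y = 1577 + 20²*(-36) = 1577 + 400*(-36) = 1577 - 14400 = -12823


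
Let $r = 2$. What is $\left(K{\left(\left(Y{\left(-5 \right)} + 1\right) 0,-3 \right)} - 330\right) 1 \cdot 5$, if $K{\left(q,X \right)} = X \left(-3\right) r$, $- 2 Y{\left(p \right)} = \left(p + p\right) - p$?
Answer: $-1560$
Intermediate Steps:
$Y{\left(p \right)} = - \frac{p}{2}$ ($Y{\left(p \right)} = - \frac{\left(p + p\right) - p}{2} = - \frac{2 p - p}{2} = - \frac{p}{2}$)
$K{\left(q,X \right)} = - 6 X$ ($K{\left(q,X \right)} = X \left(-3\right) 2 = - 3 X 2 = - 6 X$)
$\left(K{\left(\left(Y{\left(-5 \right)} + 1\right) 0,-3 \right)} - 330\right) 1 \cdot 5 = \left(\left(-6\right) \left(-3\right) - 330\right) 1 \cdot 5 = \left(18 - 330\right) 5 = \left(-312\right) 5 = -1560$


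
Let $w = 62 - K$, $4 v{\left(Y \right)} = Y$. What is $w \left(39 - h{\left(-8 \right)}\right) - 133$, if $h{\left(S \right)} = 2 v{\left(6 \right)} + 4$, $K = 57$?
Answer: $27$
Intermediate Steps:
$v{\left(Y \right)} = \frac{Y}{4}$
$w = 5$ ($w = 62 - 57 = 5$)
$h{\left(S \right)} = 7$ ($h{\left(S \right)} = 2 \cdot \frac{1}{4} \cdot 6 + 4 = 2 \cdot \frac{3}{2} + 4 = 3 + 4 = 7$)
$w \left(39 - h{\left(-8 \right)}\right) - 133 = 5 \left(39 - 7\right) - 133 = 5 \cdot 32 - 133 = 160 - 133 = 27$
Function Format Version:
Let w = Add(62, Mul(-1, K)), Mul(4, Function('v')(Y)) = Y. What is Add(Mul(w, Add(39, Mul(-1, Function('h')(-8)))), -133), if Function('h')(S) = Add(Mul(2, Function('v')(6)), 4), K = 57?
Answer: 27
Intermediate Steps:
Function('v')(Y) = Mul(Rational(1, 4), Y)
w = 5 (w = Add(62, Mul(-1, 57)) = Add(62, -57) = 5)
Function('h')(S) = 7 (Function('h')(S) = Add(Mul(2, Mul(Rational(1, 4), 6)), 4) = Add(Mul(2, Rational(3, 2)), 4) = Add(3, 4) = 7)
Add(Mul(w, Add(39, Mul(-1, Function('h')(-8)))), -133) = Add(Mul(5, Add(39, Mul(-1, 7))), -133) = Add(Mul(5, Add(39, -7)), -133) = Add(Mul(5, 32), -133) = Add(160, -133) = 27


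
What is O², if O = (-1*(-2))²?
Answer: 16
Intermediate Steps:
O = 4 (O = 2² = 4)
O² = 4² = 16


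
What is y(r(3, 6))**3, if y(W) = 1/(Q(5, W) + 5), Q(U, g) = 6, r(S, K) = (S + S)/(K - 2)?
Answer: 1/1331 ≈ 0.00075131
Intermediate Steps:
r(S, K) = 2*S/(-2 + K) (r(S, K) = (2*S)/(-2 + K) = 2*S/(-2 + K))
y(W) = 1/11 (y(W) = 1/(6 + 5) = 1/11)
y(r(3, 6))**3 = (1/11)**3 = 1/1331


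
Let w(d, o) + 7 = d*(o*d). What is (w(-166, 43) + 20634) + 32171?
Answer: 1237706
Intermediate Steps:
w(d, o) = -7 + o*d² (w(d, o) = -7 + d*(o*d) = -7 + d*(d*o) = -7 + o*d²)
(w(-166, 43) + 20634) + 32171 = ((-7 + 43*(-166)²) + 20634) + 32171 = ((-7 + 43*27556) + 20634) + 32171 = ((-7 + 1184908) + 20634) + 32171 = (1184901 + 20634) + 32171 = 1205535 + 32171 = 1237706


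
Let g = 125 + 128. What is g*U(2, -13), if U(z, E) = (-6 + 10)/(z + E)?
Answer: -92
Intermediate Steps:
U(z, E) = 4/(E + z)
g = 253
g*U(2, -13) = 253*(4/(-13 + 2)) = 253*(4/(-11)) = 253*(4*(-1/11)) = 253*(-4/11) = -92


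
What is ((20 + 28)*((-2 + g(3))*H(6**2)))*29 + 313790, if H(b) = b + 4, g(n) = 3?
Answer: 369470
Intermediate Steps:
H(b) = 4 + b
((20 + 28)*((-2 + g(3))*H(6**2)))*29 + 313790 = ((20 + 28)*((-2 + 3)*(4 + 6**2)))*29 + 313790 = (48*(1*(4 + 36)))*29 + 313790 = (48*(1*40))*29 + 313790 = (48*40)*29 + 313790 = 1920*29 + 313790 = 55680 + 313790 = 369470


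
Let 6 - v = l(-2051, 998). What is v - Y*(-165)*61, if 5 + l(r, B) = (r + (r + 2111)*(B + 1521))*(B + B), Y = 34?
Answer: -297239423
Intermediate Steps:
l(r, B) = -5 + 2*B*(r + (1521 + B)*(2111 + r)) (l(r, B) = -5 + (r + (r + 2111)*(B + 1521))*(B + B) = -5 + (r + (2111 + r)*(1521 + B))*(2*B) = -5 + (r + (1521 + B)*(2111 + r))*(2*B) = -5 + 2*B*(r + (1521 + B)*(2111 + r)))
v = -297581633 (v = 6 - (-5 + 4222*998² + 6421662*998 + 2*(-2051)*998² + 3044*998*(-2051)) = 6 - (-5 + 4222*996004 + 6408818676 + 2*(-2051)*996004 - 6230757512) = 6 - (-5 + 4205128888 + 6408818676 - 4085608408 - 6230757512) = 6 - 1*297581639 = 6 - 297581639 = -297581633)
v - Y*(-165)*61 = -297581633 - 34*(-165)*61 = -297581633 - (-5610)*61 = -297581633 - 1*(-342210) = -297581633 + 342210 = -297239423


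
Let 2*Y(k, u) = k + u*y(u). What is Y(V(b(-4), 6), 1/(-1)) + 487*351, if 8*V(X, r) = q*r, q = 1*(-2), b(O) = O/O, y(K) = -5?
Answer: 683755/4 ≈ 1.7094e+5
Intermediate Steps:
b(O) = 1
q = -2
V(X, r) = -r/4 (V(X, r) = (-2*r)/8 = -r/4)
Y(k, u) = k/2 - 5*u/2 (Y(k, u) = (k + u*(-5))/2 = (k - 5*u)/2 = k/2 - 5*u/2)
Y(V(b(-4), 6), 1/(-1)) + 487*351 = ((-¼*6)/2 - 5/2/(-1)) + 487*351 = ((½)*(-3/2) - 5/2*(-1)) + 170937 = (-¾ + 5/2) + 170937 = 7/4 + 170937 = 683755/4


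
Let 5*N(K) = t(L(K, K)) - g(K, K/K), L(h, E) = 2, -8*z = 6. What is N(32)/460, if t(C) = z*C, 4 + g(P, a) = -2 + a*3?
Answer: 3/4600 ≈ 0.00065217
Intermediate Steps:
z = -3/4 (z = -1/8*6 = -3/4 ≈ -0.75000)
g(P, a) = -6 + 3*a (g(P, a) = -4 + (-2 + a*3) = -4 + (-2 + 3*a) = -6 + 3*a)
t(C) = -3*C/4
N(K) = 3/10 (N(K) = (-3/4*2 - (-6 + 3*(K/K)))/5 = (-3/2 - (-6 + 3*1))/5 = (-3/2 - (-6 + 3))/5 = (-3/2 - 1*(-3))/5 = (-3/2 + 3)/5 = (1/5)*(3/2) = 3/10)
N(32)/460 = (3/10)/460 = (3/10)*(1/460) = 3/4600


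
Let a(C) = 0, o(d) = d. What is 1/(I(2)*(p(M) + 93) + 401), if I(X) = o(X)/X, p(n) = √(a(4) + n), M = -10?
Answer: 247/122023 - I*√10/244046 ≈ 0.0020242 - 1.2958e-5*I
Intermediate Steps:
p(n) = √n (p(n) = √(0 + n) = √n)
I(X) = 1 (I(X) = X/X = 1)
1/(I(2)*(p(M) + 93) + 401) = 1/(1*(√(-10) + 93) + 401) = 1/(1*(I*√10 + 93) + 401) = 1/(1*(93 + I*√10) + 401) = 1/((93 + I*√10) + 401) = 1/(494 + I*√10)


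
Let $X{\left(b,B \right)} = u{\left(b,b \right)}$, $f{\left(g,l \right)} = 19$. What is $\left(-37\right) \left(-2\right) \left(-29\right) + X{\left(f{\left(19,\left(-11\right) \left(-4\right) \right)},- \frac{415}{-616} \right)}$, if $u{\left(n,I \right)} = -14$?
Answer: $-2160$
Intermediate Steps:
$X{\left(b,B \right)} = -14$
$\left(-37\right) \left(-2\right) \left(-29\right) + X{\left(f{\left(19,\left(-11\right) \left(-4\right) \right)},- \frac{415}{-616} \right)} = \left(-37\right) \left(-2\right) \left(-29\right) - 14 = 74 \left(-29\right) - 14 = -2146 - 14 = -2160$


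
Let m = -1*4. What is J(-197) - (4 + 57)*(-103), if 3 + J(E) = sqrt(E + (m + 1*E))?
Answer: 6280 + I*sqrt(398) ≈ 6280.0 + 19.95*I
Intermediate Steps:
m = -4
J(E) = -3 + sqrt(-4 + 2*E) (J(E) = -3 + sqrt(E + (-4 + 1*E)) = -3 + sqrt(E + (-4 + E)) = -3 + sqrt(-4 + 2*E))
J(-197) - (4 + 57)*(-103) = (-3 + sqrt(-4 + 2*(-197))) - (4 + 57)*(-103) = (-3 + sqrt(-4 - 394)) - 61*(-103) = (-3 + sqrt(-398)) - 1*(-6283) = (-3 + I*sqrt(398)) + 6283 = 6280 + I*sqrt(398)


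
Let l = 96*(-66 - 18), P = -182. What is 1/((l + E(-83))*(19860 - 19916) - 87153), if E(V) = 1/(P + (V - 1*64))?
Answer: 47/17128265 ≈ 2.7440e-6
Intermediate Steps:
E(V) = 1/(-246 + V) (E(V) = 1/(-182 + (V - 1*64)) = 1/(-182 + (V - 64)) = 1/(-182 + (-64 + V)) = 1/(-246 + V))
l = -8064 (l = 96*(-84) = -8064)
1/((l + E(-83))*(19860 - 19916) - 87153) = 1/((-8064 + 1/(-246 - 83))*(19860 - 19916) - 87153) = 1/((-8064 + 1/(-329))*(-56) - 87153) = 1/((-8064 - 1/329)*(-56) - 87153) = 1/(-2653057/329*(-56) - 87153) = 1/(21224456/47 - 87153) = 1/(17128265/47) = 47/17128265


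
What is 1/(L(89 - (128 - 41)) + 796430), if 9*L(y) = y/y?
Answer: 9/7167871 ≈ 1.2556e-6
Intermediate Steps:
L(y) = ⅑ (L(y) = (y/y)/9 = (⅑)*1 = ⅑)
1/(L(89 - (128 - 41)) + 796430) = 1/(⅑ + 796430) = 1/(7167871/9) = 9/7167871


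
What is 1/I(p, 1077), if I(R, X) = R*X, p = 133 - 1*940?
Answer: -1/869139 ≈ -1.1506e-6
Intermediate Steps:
p = -807 (p = 133 - 940 = -807)
1/I(p, 1077) = 1/(-807*1077) = 1/(-869139) = -1/869139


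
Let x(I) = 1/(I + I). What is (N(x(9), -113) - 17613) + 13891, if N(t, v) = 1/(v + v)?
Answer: -841173/226 ≈ -3722.0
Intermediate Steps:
x(I) = 1/(2*I)
N(t, v) = 1/(2*v)
(N(x(9), -113) - 17613) + 13891 = ((½)/(-113) - 17613) + 13891 = ((½)*(-1/113) - 17613) + 13891 = (-1/226 - 17613) + 13891 = -3980539/226 + 13891 = -841173/226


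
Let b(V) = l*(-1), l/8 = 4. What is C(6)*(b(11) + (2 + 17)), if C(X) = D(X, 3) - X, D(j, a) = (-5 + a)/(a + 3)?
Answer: 247/3 ≈ 82.333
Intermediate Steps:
l = 32 (l = 8*4 = 32)
b(V) = -32 (b(V) = 32*(-1) = -32)
D(j, a) = (-5 + a)/(3 + a)
C(X) = -⅓ - X (C(X) = (-5 + 3)/(3 + 3) - X = -2/6 - X = (⅙)*(-2) - X = -⅓ - X)
C(6)*(b(11) + (2 + 17)) = (-⅓ - 1*6)*(-32 + (2 + 17)) = (-⅓ - 6)*(-32 + 19) = -19/3*(-13) = 247/3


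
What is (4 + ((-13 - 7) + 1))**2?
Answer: 225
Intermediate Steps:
(4 + ((-13 - 7) + 1))**2 = (4 + (-20 + 1))**2 = (4 - 19)**2 = (-15)**2 = 225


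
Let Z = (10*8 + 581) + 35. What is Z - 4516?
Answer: -3820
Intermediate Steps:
Z = 696 (Z = (80 + 581) + 35 = 661 + 35 = 696)
Z - 4516 = 696 - 4516 = -3820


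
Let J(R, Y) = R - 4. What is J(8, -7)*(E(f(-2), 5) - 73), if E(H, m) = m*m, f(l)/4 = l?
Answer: -192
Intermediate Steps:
f(l) = 4*l
J(R, Y) = -4 + R
E(H, m) = m²
J(8, -7)*(E(f(-2), 5) - 73) = (-4 + 8)*(5² - 73) = 4*(25 - 73) = 4*(-48) = -192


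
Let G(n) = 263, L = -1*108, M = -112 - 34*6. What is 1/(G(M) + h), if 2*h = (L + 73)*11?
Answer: 2/141 ≈ 0.014184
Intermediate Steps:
M = -316 (M = -112 - 204 = -316)
L = -108
h = -385/2 (h = ((-108 + 73)*11)/2 = (-35*11)/2 = (1/2)*(-385) = -385/2 ≈ -192.50)
1/(G(M) + h) = 1/(263 - 385/2) = 1/(141/2) = 2/141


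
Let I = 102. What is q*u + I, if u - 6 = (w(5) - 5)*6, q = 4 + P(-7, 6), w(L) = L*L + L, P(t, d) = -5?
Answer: -54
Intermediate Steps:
w(L) = L + L**2 (w(L) = L**2 + L = L + L**2)
q = -1 (q = 4 - 5 = -1)
u = 156 (u = 6 + (5*(1 + 5) - 5)*6 = 6 + (5*6 - 5)*6 = 6 + (30 - 5)*6 = 6 + 25*6 = 6 + 150 = 156)
q*u + I = -1*156 + 102 = -156 + 102 = -54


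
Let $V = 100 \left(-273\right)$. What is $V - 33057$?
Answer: $-60357$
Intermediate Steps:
$V = -27300$
$V - 33057 = -27300 - 33057 = -60357$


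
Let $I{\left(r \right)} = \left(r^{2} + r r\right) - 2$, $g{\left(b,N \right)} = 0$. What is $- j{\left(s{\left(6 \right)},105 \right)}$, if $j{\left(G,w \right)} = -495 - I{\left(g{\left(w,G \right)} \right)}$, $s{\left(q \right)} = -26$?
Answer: $493$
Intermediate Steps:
$I{\left(r \right)} = -2 + 2 r^{2}$ ($I{\left(r \right)} = \left(r^{2} + r^{2}\right) - 2 = 2 r^{2} - 2 = -2 + 2 r^{2}$)
$j{\left(G,w \right)} = -493$ ($j{\left(G,w \right)} = -495 - \left(-2 + 2 \cdot 0^{2}\right) = -495 - \left(-2 + 2 \cdot 0\right) = -495 - \left(-2 + 0\right) = -495 - -2 = -495 + 2 = -493$)
$- j{\left(s{\left(6 \right)},105 \right)} = \left(-1\right) \left(-493\right) = 493$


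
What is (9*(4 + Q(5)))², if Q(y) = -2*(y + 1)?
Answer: 5184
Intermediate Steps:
Q(y) = -2 - 2*y (Q(y) = -2*(1 + y) = -2 - 2*y)
(9*(4 + Q(5)))² = (9*(4 + (-2 - 2*5)))² = (9*(4 + (-2 - 10)))² = (9*(4 - 12))² = (9*(-8))² = (-72)² = 5184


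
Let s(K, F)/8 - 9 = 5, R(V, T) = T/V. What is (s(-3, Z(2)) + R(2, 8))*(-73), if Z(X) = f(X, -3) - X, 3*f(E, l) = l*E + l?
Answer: -8468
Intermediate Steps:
f(E, l) = l/3 + E*l/3 (f(E, l) = (l*E + l)/3 = (E*l + l)/3 = (l + E*l)/3 = l/3 + E*l/3)
Z(X) = -1 - 2*X (Z(X) = (1/3)*(-3)*(1 + X) - X = (-1 - X) - X = -1 - 2*X)
s(K, F) = 112 (s(K, F) = 72 + 8*5 = 72 + 40 = 112)
(s(-3, Z(2)) + R(2, 8))*(-73) = (112 + 8/2)*(-73) = (112 + 8*(1/2))*(-73) = (112 + 4)*(-73) = 116*(-73) = -8468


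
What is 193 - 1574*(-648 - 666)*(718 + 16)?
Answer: 1518085417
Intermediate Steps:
193 - 1574*(-648 - 666)*(718 + 16) = 193 - (-2068236)*734 = 193 - 1574*(-964476) = 193 + 1518085224 = 1518085417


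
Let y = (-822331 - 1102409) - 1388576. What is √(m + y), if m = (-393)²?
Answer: I*√3158867 ≈ 1777.3*I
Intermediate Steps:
m = 154449
y = -3313316 (y = -1924740 - 1388576 = -3313316)
√(m + y) = √(154449 - 3313316) = √(-3158867) = I*√3158867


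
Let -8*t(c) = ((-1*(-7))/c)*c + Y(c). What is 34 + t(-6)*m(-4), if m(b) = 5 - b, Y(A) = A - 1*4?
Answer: 299/8 ≈ 37.375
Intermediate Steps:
Y(A) = -4 + A (Y(A) = A - 4 = -4 + A)
t(c) = -3/8 - c/8 (t(c) = -(((-1*(-7))/c)*c + (-4 + c))/8 = -((7/c)*c + (-4 + c))/8 = -(7 + (-4 + c))/8 = -(3 + c)/8 = -3/8 - c/8)
34 + t(-6)*m(-4) = 34 + (-3/8 - 1/8*(-6))*(5 - 1*(-4)) = 34 + (-3/8 + 3/4)*(5 + 4) = 34 + (3/8)*9 = 34 + 27/8 = 299/8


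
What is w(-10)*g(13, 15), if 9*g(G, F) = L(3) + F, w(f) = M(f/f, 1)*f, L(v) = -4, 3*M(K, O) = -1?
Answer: 110/27 ≈ 4.0741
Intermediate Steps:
M(K, O) = -⅓ (M(K, O) = (⅓)*(-1) = -⅓)
w(f) = -f/3
g(G, F) = -4/9 + F/9 (g(G, F) = (-4 + F)/9 = -4/9 + F/9)
w(-10)*g(13, 15) = (-⅓*(-10))*(-4/9 + (⅑)*15) = 10*(-4/9 + 5/3)/3 = (10/3)*(11/9) = 110/27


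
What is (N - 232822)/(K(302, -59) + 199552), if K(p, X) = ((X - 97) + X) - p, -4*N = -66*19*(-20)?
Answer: -239092/199035 ≈ -1.2013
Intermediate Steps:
N = -6270 (N = -(-66*19)*(-20)/4 = -(-627)*(-20)/2 = -¼*25080 = -6270)
K(p, X) = -97 - p + 2*X (K(p, X) = ((-97 + X) + X) - p = (-97 + 2*X) - p = -97 - p + 2*X)
(N - 232822)/(K(302, -59) + 199552) = (-6270 - 232822)/((-97 - 1*302 + 2*(-59)) + 199552) = -239092/((-97 - 302 - 118) + 199552) = -239092/(-517 + 199552) = -239092/199035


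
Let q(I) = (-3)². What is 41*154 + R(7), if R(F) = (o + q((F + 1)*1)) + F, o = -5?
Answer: 6325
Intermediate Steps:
q(I) = 9
R(F) = 4 + F (R(F) = (-5 + 9) + F = 4 + F)
41*154 + R(7) = 41*154 + (4 + 7) = 6314 + 11 = 6325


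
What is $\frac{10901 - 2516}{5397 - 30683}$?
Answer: $- \frac{8385}{25286} \approx -0.33161$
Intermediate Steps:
$\frac{10901 - 2516}{5397 - 30683} = \frac{8385}{-25286} = 8385 \left(- \frac{1}{25286}\right) = - \frac{8385}{25286}$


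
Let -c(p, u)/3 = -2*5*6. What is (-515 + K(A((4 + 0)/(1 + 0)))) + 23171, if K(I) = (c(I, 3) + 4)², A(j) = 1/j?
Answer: 56512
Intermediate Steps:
A(j) = 1/j
c(p, u) = 180 (c(p, u) = -3*(-2*5)*6 = -(-30)*6 = -3*(-60) = 180)
K(I) = 33856 (K(I) = (180 + 4)² = 184² = 33856)
(-515 + K(A((4 + 0)/(1 + 0)))) + 23171 = (-515 + 33856) + 23171 = 33341 + 23171 = 56512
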